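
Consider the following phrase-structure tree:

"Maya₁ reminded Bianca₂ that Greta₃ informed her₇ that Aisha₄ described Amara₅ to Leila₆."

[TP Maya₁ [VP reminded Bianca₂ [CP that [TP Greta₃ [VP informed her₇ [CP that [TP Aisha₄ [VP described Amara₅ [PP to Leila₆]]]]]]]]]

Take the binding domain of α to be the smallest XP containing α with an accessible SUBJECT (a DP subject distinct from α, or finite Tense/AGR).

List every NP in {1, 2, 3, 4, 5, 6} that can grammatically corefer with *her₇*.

*her* is a pronoun, so Principle B applies: it must be free in its binding domain.
Binding domain of *her₇*: the embedded TP, whose subject is Greta₃.
*Maya₁* c-commands the pronoun but from outside its binding domain, and is not c-commanded by it → coindexation permitted.
*Bianca₂* c-commands the pronoun but from outside its binding domain, and is not c-commanded by it → coindexation permitted.
*Greta₃* c-commands the pronoun within its binding domain → coindexation would violate Principle B.
*Aisha₄*: the pronoun c-commands this R-expression → coindexation would violate Principle C on *Aisha₄*.
*Amara₅*: the pronoun c-commands this R-expression → coindexation would violate Principle C on *Amara₅*.
*Leila₆*: the pronoun c-commands this R-expression → coindexation would violate Principle C on *Leila₆*.

{1, 2}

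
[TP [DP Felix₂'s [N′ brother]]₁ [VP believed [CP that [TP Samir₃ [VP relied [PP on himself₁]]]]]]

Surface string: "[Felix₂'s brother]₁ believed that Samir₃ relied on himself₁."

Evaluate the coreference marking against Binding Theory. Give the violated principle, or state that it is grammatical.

Principle A

The two coindexed NPs are *[Felix₂'s brother]₁* and *himself₁*.
*himself₁* is an anaphor. Principle A requires it to be bound within its binding domain — the embedded TP, whose subject is Samir₃.
Within that domain it is c-commanded by *Samir₃*, which does not share its index.
*[Felix₂'s brother]₁* does c-command the anaphor, but from outside its binding domain.
The anaphor is unbound in its domain → Principle A violation.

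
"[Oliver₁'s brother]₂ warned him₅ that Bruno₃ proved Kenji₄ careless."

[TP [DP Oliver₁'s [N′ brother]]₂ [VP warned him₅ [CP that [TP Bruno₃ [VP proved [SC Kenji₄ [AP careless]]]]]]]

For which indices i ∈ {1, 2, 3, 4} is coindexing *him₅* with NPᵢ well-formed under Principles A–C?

*him* is a pronoun, so Principle B applies: it must be free in its binding domain.
Binding domain of *him₅*: the matrix TP, whose subject is [Oliver₁'s brother]₂.
*Oliver₁* and the pronoun do not c-command one another → neither Principle B nor Principle C is at stake; coindexation permitted.
*[Oliver₁'s brother]₂* c-commands the pronoun within its binding domain → coindexation would violate Principle B.
*Bruno₃*: the pronoun c-commands this R-expression → coindexation would violate Principle C on *Bruno₃*.
*Kenji₄*: the pronoun c-commands this R-expression → coindexation would violate Principle C on *Kenji₄*.

{1}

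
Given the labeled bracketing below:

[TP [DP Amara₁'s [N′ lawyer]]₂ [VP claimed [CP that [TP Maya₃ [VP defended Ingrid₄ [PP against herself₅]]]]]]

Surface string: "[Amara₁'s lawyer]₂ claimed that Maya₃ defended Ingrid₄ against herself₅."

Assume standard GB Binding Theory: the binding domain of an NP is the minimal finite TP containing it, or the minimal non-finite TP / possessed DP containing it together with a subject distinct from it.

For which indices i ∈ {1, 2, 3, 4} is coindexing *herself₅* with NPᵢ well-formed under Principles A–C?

{3, 4}

*herself* is an anaphor, so Principle A applies: it must be bound in its binding domain.
Binding domain of *herself₅*: the embedded TP, whose subject is Maya₃.
*Amara₁* does not c-command the anaphor → cannot bind it.
*[Amara₁'s lawyer]₂* c-commands the anaphor but is outside its binding domain → cannot satisfy Principle A.
*Maya₃* c-commands the anaphor within its binding domain → licit binder.
*Ingrid₄* c-commands the anaphor within its binding domain → licit binder.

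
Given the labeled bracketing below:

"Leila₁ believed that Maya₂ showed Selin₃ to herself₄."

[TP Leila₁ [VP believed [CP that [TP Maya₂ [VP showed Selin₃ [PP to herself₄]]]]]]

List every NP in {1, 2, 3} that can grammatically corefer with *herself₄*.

*herself* is an anaphor, so Principle A applies: it must be bound in its binding domain.
Binding domain of *herself₄*: the embedded TP, whose subject is Maya₂.
*Leila₁* c-commands the anaphor but is outside its binding domain → cannot satisfy Principle A.
*Maya₂* c-commands the anaphor within its binding domain → licit binder.
*Selin₃* c-commands the anaphor within its binding domain → licit binder.

{2, 3}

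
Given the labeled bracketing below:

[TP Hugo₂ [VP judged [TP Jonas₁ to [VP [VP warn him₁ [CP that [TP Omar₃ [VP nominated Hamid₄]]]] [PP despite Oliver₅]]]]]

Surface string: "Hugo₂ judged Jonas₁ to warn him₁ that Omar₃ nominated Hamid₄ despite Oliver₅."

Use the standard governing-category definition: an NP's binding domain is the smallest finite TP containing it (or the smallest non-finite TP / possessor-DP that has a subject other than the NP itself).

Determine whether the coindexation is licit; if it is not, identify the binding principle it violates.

Principle B

The two coindexed NPs are *Jonas₁* and *him₁*.
*him₁* is a pronoun. Its binding domain is the embedded TP, whose subject is Jonas₁.
*Jonas₁* c-commands it within that domain and carries the same index.
The pronoun is locally bound → Principle B violation.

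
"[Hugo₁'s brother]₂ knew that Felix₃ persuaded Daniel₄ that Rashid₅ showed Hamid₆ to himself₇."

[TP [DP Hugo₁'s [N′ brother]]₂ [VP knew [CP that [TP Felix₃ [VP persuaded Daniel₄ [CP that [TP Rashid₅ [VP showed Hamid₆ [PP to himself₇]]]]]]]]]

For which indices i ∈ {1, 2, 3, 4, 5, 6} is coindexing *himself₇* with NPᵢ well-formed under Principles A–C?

*himself* is an anaphor, so Principle A applies: it must be bound in its binding domain.
Binding domain of *himself₇*: the embedded TP, whose subject is Rashid₅.
*Hugo₁* does not c-command the anaphor → cannot bind it.
*[Hugo₁'s brother]₂* c-commands the anaphor but is outside its binding domain → cannot satisfy Principle A.
*Felix₃* c-commands the anaphor but is outside its binding domain → cannot satisfy Principle A.
*Daniel₄* c-commands the anaphor but is outside its binding domain → cannot satisfy Principle A.
*Rashid₅* c-commands the anaphor within its binding domain → licit binder.
*Hamid₆* c-commands the anaphor within its binding domain → licit binder.

{5, 6}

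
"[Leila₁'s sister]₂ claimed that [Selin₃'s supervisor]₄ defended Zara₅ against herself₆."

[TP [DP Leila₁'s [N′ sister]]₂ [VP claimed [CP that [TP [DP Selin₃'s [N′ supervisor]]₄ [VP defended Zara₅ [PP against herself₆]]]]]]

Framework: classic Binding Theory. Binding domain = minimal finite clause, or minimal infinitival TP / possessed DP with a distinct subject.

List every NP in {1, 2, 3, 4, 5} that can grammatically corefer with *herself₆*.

*herself* is an anaphor, so Principle A applies: it must be bound in its binding domain.
Binding domain of *herself₆*: the embedded TP, whose subject is [Selin₃'s supervisor]₄.
*Leila₁* does not c-command the anaphor → cannot bind it.
*[Leila₁'s sister]₂* c-commands the anaphor but is outside its binding domain → cannot satisfy Principle A.
*Selin₃* does not c-command the anaphor → cannot bind it.
*[Selin₃'s supervisor]₄* c-commands the anaphor within its binding domain → licit binder.
*Zara₅* c-commands the anaphor within its binding domain → licit binder.

{4, 5}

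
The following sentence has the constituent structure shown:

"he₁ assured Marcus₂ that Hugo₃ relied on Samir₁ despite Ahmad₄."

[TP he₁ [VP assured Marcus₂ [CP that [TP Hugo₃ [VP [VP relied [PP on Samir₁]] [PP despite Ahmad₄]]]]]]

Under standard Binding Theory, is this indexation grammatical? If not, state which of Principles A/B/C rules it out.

Principle C

The two coindexed NPs are *he₁* and *Samir₁*.
*Samir₁* is an R-expression. Principle C requires it to be free everywhere.
*he₁* c-commands it and carries the same index.
The R-expression is bound → Principle C violation.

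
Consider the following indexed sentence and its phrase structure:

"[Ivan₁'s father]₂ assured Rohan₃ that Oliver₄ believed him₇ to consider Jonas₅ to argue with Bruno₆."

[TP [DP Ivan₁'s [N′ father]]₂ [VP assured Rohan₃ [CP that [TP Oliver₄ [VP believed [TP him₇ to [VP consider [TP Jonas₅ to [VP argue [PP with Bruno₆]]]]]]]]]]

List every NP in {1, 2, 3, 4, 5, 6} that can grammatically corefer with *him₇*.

*him* is a pronoun, so Principle B applies: it must be free in its binding domain.
Binding domain of *him₇*: the embedded TP, whose subject is Oliver₄.
*Ivan₁* and the pronoun do not c-command one another → neither Principle B nor Principle C is at stake; coindexation permitted.
*[Ivan₁'s father]₂* c-commands the pronoun but from outside its binding domain, and is not c-commanded by it → coindexation permitted.
*Rohan₃* c-commands the pronoun but from outside its binding domain, and is not c-commanded by it → coindexation permitted.
*Oliver₄* c-commands the pronoun within its binding domain → coindexation would violate Principle B.
*Jonas₅*: the pronoun c-commands this R-expression → coindexation would violate Principle C on *Jonas₅*.
*Bruno₆*: the pronoun c-commands this R-expression → coindexation would violate Principle C on *Bruno₆*.

{1, 2, 3}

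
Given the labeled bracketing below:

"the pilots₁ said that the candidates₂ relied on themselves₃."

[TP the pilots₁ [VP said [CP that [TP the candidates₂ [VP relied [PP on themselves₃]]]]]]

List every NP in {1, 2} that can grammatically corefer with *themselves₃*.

*themselves* is an anaphor, so Principle A applies: it must be bound in its binding domain.
Binding domain of *themselves₃*: the embedded TP, whose subject is the candidates₂.
*the pilots₁* c-commands the anaphor but is outside its binding domain → cannot satisfy Principle A.
*the candidates₂* c-commands the anaphor within its binding domain → licit binder.

{2}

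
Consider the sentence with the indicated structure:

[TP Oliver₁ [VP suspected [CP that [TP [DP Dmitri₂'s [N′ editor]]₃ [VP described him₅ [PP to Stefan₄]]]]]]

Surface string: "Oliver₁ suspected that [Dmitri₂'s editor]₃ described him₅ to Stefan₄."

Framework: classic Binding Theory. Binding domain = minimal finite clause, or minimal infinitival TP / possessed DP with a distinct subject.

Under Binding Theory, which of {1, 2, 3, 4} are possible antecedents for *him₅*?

*him* is a pronoun, so Principle B applies: it must be free in its binding domain.
Binding domain of *him₅*: the embedded TP, whose subject is [Dmitri₂'s editor]₃.
*Oliver₁* c-commands the pronoun but from outside its binding domain, and is not c-commanded by it → coindexation permitted.
*Dmitri₂* and the pronoun do not c-command one another → neither Principle B nor Principle C is at stake; coindexation permitted.
*[Dmitri₂'s editor]₃* c-commands the pronoun within its binding domain → coindexation would violate Principle B.
*Stefan₄*: the pronoun c-commands this R-expression → coindexation would violate Principle C on *Stefan₄*.

{1, 2}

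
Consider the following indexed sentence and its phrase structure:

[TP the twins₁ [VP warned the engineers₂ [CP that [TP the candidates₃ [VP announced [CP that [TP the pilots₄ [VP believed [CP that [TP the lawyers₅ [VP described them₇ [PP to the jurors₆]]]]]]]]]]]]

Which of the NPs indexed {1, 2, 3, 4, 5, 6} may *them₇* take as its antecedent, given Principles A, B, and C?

*them* is a pronoun, so Principle B applies: it must be free in its binding domain.
Binding domain of *them₇*: the embedded TP, whose subject is the lawyers₅.
*the twins₁* c-commands the pronoun but from outside its binding domain, and is not c-commanded by it → coindexation permitted.
*the engineers₂* c-commands the pronoun but from outside its binding domain, and is not c-commanded by it → coindexation permitted.
*the candidates₃* c-commands the pronoun but from outside its binding domain, and is not c-commanded by it → coindexation permitted.
*the pilots₄* c-commands the pronoun but from outside its binding domain, and is not c-commanded by it → coindexation permitted.
*the lawyers₅* c-commands the pronoun within its binding domain → coindexation would violate Principle B.
*the jurors₆*: the pronoun c-commands this R-expression → coindexation would violate Principle C on *the jurors₆*.

{1, 2, 3, 4}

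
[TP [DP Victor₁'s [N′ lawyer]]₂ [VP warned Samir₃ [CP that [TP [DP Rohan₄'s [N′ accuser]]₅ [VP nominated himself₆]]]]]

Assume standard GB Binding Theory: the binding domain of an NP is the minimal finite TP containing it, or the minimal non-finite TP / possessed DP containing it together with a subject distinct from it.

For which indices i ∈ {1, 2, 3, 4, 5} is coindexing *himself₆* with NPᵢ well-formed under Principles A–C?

*himself* is an anaphor, so Principle A applies: it must be bound in its binding domain.
Binding domain of *himself₆*: the embedded TP, whose subject is [Rohan₄'s accuser]₅.
*Victor₁* does not c-command the anaphor → cannot bind it.
*[Victor₁'s lawyer]₂* c-commands the anaphor but is outside its binding domain → cannot satisfy Principle A.
*Samir₃* c-commands the anaphor but is outside its binding domain → cannot satisfy Principle A.
*Rohan₄* does not c-command the anaphor → cannot bind it.
*[Rohan₄'s accuser]₅* c-commands the anaphor within its binding domain → licit binder.

{5}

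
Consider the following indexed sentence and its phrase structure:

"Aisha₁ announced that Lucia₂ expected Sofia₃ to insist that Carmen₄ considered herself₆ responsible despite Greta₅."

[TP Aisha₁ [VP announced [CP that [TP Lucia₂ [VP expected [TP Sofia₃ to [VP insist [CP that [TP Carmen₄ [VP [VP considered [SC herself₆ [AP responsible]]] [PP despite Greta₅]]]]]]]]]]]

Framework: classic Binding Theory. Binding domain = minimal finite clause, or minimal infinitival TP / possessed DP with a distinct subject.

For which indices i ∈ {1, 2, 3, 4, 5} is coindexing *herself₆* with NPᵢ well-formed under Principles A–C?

{4}

*herself* is an anaphor, so Principle A applies: it must be bound in its binding domain.
Binding domain of *herself₆*: the embedded TP, whose subject is Carmen₄.
*Aisha₁* c-commands the anaphor but is outside its binding domain → cannot satisfy Principle A.
*Lucia₂* c-commands the anaphor but is outside its binding domain → cannot satisfy Principle A.
*Sofia₃* c-commands the anaphor but is outside its binding domain → cannot satisfy Principle A.
*Carmen₄* c-commands the anaphor within its binding domain → licit binder.
*Greta₅* does not c-command the anaphor → cannot bind it.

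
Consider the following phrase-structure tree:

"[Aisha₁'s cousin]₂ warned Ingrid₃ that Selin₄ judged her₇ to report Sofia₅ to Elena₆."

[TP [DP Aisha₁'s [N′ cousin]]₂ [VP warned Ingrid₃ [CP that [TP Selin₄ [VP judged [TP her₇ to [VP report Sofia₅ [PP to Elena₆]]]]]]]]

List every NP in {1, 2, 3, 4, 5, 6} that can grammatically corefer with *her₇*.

*her* is a pronoun, so Principle B applies: it must be free in its binding domain.
Binding domain of *her₇*: the embedded TP, whose subject is Selin₄.
*Aisha₁* and the pronoun do not c-command one another → neither Principle B nor Principle C is at stake; coindexation permitted.
*[Aisha₁'s cousin]₂* c-commands the pronoun but from outside its binding domain, and is not c-commanded by it → coindexation permitted.
*Ingrid₃* c-commands the pronoun but from outside its binding domain, and is not c-commanded by it → coindexation permitted.
*Selin₄* c-commands the pronoun within its binding domain → coindexation would violate Principle B.
*Sofia₅*: the pronoun c-commands this R-expression → coindexation would violate Principle C on *Sofia₅*.
*Elena₆*: the pronoun c-commands this R-expression → coindexation would violate Principle C on *Elena₆*.

{1, 2, 3}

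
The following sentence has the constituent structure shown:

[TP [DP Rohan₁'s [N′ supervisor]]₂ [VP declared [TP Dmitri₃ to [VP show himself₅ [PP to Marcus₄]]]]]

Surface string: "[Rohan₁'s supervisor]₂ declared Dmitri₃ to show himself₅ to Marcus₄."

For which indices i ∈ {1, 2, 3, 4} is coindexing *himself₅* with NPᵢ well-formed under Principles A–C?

*himself* is an anaphor, so Principle A applies: it must be bound in its binding domain.
Binding domain of *himself₅*: the embedded TP, whose subject is Dmitri₃.
*Rohan₁* does not c-command the anaphor → cannot bind it.
*[Rohan₁'s supervisor]₂* c-commands the anaphor but is outside its binding domain → cannot satisfy Principle A.
*Dmitri₃* c-commands the anaphor within its binding domain → licit binder.
*Marcus₄* does not c-command the anaphor → cannot bind it.

{3}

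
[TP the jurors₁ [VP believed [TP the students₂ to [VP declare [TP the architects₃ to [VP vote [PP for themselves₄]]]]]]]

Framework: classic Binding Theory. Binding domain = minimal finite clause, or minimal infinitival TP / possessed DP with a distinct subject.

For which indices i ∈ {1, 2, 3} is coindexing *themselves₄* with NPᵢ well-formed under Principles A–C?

*themselves* is an anaphor, so Principle A applies: it must be bound in its binding domain.
Binding domain of *themselves₄*: the embedded TP, whose subject is the architects₃.
*the jurors₁* c-commands the anaphor but is outside its binding domain → cannot satisfy Principle A.
*the students₂* c-commands the anaphor but is outside its binding domain → cannot satisfy Principle A.
*the architects₃* c-commands the anaphor within its binding domain → licit binder.

{3}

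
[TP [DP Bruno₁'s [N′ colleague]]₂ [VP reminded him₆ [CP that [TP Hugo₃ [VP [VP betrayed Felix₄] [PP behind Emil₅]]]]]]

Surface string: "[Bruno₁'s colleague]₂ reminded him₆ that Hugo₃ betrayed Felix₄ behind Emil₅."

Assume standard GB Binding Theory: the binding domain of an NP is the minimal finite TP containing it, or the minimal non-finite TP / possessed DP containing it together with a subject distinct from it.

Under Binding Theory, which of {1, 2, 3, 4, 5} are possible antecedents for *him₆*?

{1}

*him* is a pronoun, so Principle B applies: it must be free in its binding domain.
Binding domain of *him₆*: the matrix TP, whose subject is [Bruno₁'s colleague]₂.
*Bruno₁* and the pronoun do not c-command one another → neither Principle B nor Principle C is at stake; coindexation permitted.
*[Bruno₁'s colleague]₂* c-commands the pronoun within its binding domain → coindexation would violate Principle B.
*Hugo₃*: the pronoun c-commands this R-expression → coindexation would violate Principle C on *Hugo₃*.
*Felix₄*: the pronoun c-commands this R-expression → coindexation would violate Principle C on *Felix₄*.
*Emil₅*: the pronoun c-commands this R-expression → coindexation would violate Principle C on *Emil₅*.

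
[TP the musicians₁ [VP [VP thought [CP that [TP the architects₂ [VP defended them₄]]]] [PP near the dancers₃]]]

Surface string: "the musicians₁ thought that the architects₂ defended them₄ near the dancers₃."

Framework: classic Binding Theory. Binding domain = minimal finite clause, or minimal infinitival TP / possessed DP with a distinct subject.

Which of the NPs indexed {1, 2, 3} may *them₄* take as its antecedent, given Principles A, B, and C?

*them* is a pronoun, so Principle B applies: it must be free in its binding domain.
Binding domain of *them₄*: the embedded TP, whose subject is the architects₂.
*the musicians₁* c-commands the pronoun but from outside its binding domain, and is not c-commanded by it → coindexation permitted.
*the architects₂* c-commands the pronoun within its binding domain → coindexation would violate Principle B.
*the dancers₃* and the pronoun do not c-command one another → neither Principle B nor Principle C is at stake; coindexation permitted.

{1, 3}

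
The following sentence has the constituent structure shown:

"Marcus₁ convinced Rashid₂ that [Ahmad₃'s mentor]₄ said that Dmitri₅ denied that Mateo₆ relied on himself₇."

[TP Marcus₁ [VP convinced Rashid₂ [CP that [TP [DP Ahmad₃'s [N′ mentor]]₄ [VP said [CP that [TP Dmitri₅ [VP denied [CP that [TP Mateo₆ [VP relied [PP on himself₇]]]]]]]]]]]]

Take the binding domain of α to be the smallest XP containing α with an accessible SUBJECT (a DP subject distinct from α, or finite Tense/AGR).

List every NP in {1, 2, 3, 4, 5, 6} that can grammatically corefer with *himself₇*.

{6}

*himself* is an anaphor, so Principle A applies: it must be bound in its binding domain.
Binding domain of *himself₇*: the embedded TP, whose subject is Mateo₆.
*Marcus₁* c-commands the anaphor but is outside its binding domain → cannot satisfy Principle A.
*Rashid₂* c-commands the anaphor but is outside its binding domain → cannot satisfy Principle A.
*Ahmad₃* does not c-command the anaphor → cannot bind it.
*[Ahmad₃'s mentor]₄* c-commands the anaphor but is outside its binding domain → cannot satisfy Principle A.
*Dmitri₅* c-commands the anaphor but is outside its binding domain → cannot satisfy Principle A.
*Mateo₆* c-commands the anaphor within its binding domain → licit binder.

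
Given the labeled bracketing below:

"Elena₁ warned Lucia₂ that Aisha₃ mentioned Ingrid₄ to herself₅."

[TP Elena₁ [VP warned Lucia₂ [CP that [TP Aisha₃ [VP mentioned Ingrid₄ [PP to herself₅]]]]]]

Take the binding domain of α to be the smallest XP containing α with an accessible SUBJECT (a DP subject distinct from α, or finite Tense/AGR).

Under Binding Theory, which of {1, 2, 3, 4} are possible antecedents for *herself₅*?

{3, 4}

*herself* is an anaphor, so Principle A applies: it must be bound in its binding domain.
Binding domain of *herself₅*: the embedded TP, whose subject is Aisha₃.
*Elena₁* c-commands the anaphor but is outside its binding domain → cannot satisfy Principle A.
*Lucia₂* c-commands the anaphor but is outside its binding domain → cannot satisfy Principle A.
*Aisha₃* c-commands the anaphor within its binding domain → licit binder.
*Ingrid₄* c-commands the anaphor within its binding domain → licit binder.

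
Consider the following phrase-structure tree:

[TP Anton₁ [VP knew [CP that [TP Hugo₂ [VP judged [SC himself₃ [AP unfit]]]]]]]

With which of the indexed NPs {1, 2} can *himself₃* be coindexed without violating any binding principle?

*himself* is an anaphor, so Principle A applies: it must be bound in its binding domain.
Binding domain of *himself₃*: the embedded TP, whose subject is Hugo₂.
*Anton₁* c-commands the anaphor but is outside its binding domain → cannot satisfy Principle A.
*Hugo₂* c-commands the anaphor within its binding domain → licit binder.

{2}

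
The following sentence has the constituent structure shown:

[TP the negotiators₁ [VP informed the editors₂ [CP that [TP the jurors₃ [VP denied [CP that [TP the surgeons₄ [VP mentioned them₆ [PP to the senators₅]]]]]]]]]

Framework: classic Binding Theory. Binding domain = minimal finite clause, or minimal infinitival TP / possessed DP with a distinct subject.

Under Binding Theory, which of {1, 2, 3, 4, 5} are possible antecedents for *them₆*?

*them* is a pronoun, so Principle B applies: it must be free in its binding domain.
Binding domain of *them₆*: the embedded TP, whose subject is the surgeons₄.
*the negotiators₁* c-commands the pronoun but from outside its binding domain, and is not c-commanded by it → coindexation permitted.
*the editors₂* c-commands the pronoun but from outside its binding domain, and is not c-commanded by it → coindexation permitted.
*the jurors₃* c-commands the pronoun but from outside its binding domain, and is not c-commanded by it → coindexation permitted.
*the surgeons₄* c-commands the pronoun within its binding domain → coindexation would violate Principle B.
*the senators₅*: the pronoun c-commands this R-expression → coindexation would violate Principle C on *the senators₅*.

{1, 2, 3}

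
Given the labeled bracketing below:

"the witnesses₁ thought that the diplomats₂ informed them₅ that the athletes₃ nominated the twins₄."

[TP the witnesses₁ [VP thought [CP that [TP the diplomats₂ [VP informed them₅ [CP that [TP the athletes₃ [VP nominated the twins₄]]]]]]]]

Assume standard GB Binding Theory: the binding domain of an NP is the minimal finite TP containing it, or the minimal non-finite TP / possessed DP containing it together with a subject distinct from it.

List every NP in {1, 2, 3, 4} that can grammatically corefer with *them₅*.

*them* is a pronoun, so Principle B applies: it must be free in its binding domain.
Binding domain of *them₅*: the embedded TP, whose subject is the diplomats₂.
*the witnesses₁* c-commands the pronoun but from outside its binding domain, and is not c-commanded by it → coindexation permitted.
*the diplomats₂* c-commands the pronoun within its binding domain → coindexation would violate Principle B.
*the athletes₃*: the pronoun c-commands this R-expression → coindexation would violate Principle C on *the athletes₃*.
*the twins₄*: the pronoun c-commands this R-expression → coindexation would violate Principle C on *the twins₄*.

{1}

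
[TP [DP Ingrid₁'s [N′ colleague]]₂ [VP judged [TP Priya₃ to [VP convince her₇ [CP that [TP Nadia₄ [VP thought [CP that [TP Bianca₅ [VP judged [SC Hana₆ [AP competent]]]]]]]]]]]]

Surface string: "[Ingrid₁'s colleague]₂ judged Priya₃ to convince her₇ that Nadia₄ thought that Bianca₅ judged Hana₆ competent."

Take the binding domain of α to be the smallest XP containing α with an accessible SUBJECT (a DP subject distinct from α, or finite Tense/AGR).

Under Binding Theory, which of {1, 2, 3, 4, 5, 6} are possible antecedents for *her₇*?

{1, 2}

*her* is a pronoun, so Principle B applies: it must be free in its binding domain.
Binding domain of *her₇*: the embedded TP, whose subject is Priya₃.
*Ingrid₁* and the pronoun do not c-command one another → neither Principle B nor Principle C is at stake; coindexation permitted.
*[Ingrid₁'s colleague]₂* c-commands the pronoun but from outside its binding domain, and is not c-commanded by it → coindexation permitted.
*Priya₃* c-commands the pronoun within its binding domain → coindexation would violate Principle B.
*Nadia₄*: the pronoun c-commands this R-expression → coindexation would violate Principle C on *Nadia₄*.
*Bianca₅*: the pronoun c-commands this R-expression → coindexation would violate Principle C on *Bianca₅*.
*Hana₆*: the pronoun c-commands this R-expression → coindexation would violate Principle C on *Hana₆*.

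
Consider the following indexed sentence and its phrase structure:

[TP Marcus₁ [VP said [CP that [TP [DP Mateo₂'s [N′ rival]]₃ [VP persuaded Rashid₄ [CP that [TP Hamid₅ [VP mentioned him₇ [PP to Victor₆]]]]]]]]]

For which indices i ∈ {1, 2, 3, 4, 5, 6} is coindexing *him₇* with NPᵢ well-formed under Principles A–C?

*him* is a pronoun, so Principle B applies: it must be free in its binding domain.
Binding domain of *him₇*: the embedded TP, whose subject is Hamid₅.
*Marcus₁* c-commands the pronoun but from outside its binding domain, and is not c-commanded by it → coindexation permitted.
*Mateo₂* and the pronoun do not c-command one another → neither Principle B nor Principle C is at stake; coindexation permitted.
*[Mateo₂'s rival]₃* c-commands the pronoun but from outside its binding domain, and is not c-commanded by it → coindexation permitted.
*Rashid₄* c-commands the pronoun but from outside its binding domain, and is not c-commanded by it → coindexation permitted.
*Hamid₅* c-commands the pronoun within its binding domain → coindexation would violate Principle B.
*Victor₆*: the pronoun c-commands this R-expression → coindexation would violate Principle C on *Victor₆*.

{1, 2, 3, 4}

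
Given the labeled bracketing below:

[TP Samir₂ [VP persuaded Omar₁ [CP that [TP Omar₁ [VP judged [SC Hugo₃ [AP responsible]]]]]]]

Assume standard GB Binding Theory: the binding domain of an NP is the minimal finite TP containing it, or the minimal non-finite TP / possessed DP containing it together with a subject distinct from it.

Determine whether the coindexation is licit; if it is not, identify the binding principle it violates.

Principle C

The two coindexed NPs are *Omar₁* (the higher occurrence) and *Omar₁* (the lower occurrence).
*Omar₁* (the lower occurrence) is an R-expression. Principle C requires it to be free everywhere.
*Omar₁* (the higher occurrence) c-commands it and carries the same index.
The R-expression is bound → Principle C violation.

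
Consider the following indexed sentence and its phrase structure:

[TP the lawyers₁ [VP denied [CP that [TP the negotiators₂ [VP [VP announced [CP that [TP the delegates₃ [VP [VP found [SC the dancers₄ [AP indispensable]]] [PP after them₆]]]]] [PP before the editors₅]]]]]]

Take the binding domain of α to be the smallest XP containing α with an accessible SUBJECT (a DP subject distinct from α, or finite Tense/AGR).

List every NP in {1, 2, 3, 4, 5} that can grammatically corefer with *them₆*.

*them* is a pronoun, so Principle B applies: it must be free in its binding domain.
Binding domain of *them₆*: the embedded TP, whose subject is the delegates₃.
*the lawyers₁* c-commands the pronoun but from outside its binding domain, and is not c-commanded by it → coindexation permitted.
*the negotiators₂* c-commands the pronoun but from outside its binding domain, and is not c-commanded by it → coindexation permitted.
*the delegates₃* c-commands the pronoun within its binding domain → coindexation would violate Principle B.
*the dancers₄* and the pronoun do not c-command one another → neither Principle B nor Principle C is at stake; coindexation permitted.
*the editors₅* and the pronoun do not c-command one another → neither Principle B nor Principle C is at stake; coindexation permitted.

{1, 2, 4, 5}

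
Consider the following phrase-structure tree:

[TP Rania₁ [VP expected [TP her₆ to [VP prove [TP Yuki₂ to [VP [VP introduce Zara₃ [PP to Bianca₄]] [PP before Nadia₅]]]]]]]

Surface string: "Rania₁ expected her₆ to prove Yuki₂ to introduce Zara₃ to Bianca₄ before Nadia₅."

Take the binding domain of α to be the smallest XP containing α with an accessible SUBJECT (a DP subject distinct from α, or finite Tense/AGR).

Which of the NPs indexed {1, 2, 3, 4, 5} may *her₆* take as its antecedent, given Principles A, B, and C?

*her* is a pronoun, so Principle B applies: it must be free in its binding domain.
Binding domain of *her₆*: the matrix TP, whose subject is Rania₁.
*Rania₁* c-commands the pronoun within its binding domain → coindexation would violate Principle B.
*Yuki₂*: the pronoun c-commands this R-expression → coindexation would violate Principle C on *Yuki₂*.
*Zara₃*: the pronoun c-commands this R-expression → coindexation would violate Principle C on *Zara₃*.
*Bianca₄*: the pronoun c-commands this R-expression → coindexation would violate Principle C on *Bianca₄*.
*Nadia₅*: the pronoun c-commands this R-expression → coindexation would violate Principle C on *Nadia₅*.

none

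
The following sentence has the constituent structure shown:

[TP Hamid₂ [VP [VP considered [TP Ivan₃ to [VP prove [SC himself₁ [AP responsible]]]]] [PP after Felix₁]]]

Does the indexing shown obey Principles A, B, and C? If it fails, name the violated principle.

The two coindexed NPs are *Felix₁* and *himself₁*.
*himself₁* is an anaphor. Principle A requires it to be bound within its binding domain — the embedded TP, whose subject is Ivan₃.
Within that domain it is c-commanded by *Ivan₃*, which does not share its index.
*Felix₁* does not c-command the anaphor at all.
The anaphor is unbound in its domain → Principle A violation.

Principle A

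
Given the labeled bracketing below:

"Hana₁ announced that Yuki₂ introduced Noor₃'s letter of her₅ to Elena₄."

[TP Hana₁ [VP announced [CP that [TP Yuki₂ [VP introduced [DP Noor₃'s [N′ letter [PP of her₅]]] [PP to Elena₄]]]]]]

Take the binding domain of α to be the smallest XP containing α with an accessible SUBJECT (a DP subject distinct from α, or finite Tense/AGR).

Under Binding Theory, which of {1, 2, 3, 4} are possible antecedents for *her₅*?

*her* is a pronoun, so Principle B applies: it must be free in its binding domain.
Binding domain of *her₅*: the possessed DP, whose subject is Noor₃.
*Hana₁* c-commands the pronoun but from outside its binding domain, and is not c-commanded by it → coindexation permitted.
*Yuki₂* c-commands the pronoun but from outside its binding domain, and is not c-commanded by it → coindexation permitted.
*Noor₃* c-commands the pronoun within its binding domain → coindexation would violate Principle B.
*Elena₄* and the pronoun do not c-command one another → neither Principle B nor Principle C is at stake; coindexation permitted.

{1, 2, 4}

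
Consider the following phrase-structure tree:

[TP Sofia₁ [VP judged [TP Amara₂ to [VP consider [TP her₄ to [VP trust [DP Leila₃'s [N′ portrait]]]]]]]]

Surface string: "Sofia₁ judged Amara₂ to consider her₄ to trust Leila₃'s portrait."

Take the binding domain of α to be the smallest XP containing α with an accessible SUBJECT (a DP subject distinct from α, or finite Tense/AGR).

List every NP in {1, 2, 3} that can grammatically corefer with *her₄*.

*her* is a pronoun, so Principle B applies: it must be free in its binding domain.
Binding domain of *her₄*: the embedded TP, whose subject is Amara₂.
*Sofia₁* c-commands the pronoun but from outside its binding domain, and is not c-commanded by it → coindexation permitted.
*Amara₂* c-commands the pronoun within its binding domain → coindexation would violate Principle B.
*Leila₃*: the pronoun c-commands this R-expression → coindexation would violate Principle C on *Leila₃*.

{1}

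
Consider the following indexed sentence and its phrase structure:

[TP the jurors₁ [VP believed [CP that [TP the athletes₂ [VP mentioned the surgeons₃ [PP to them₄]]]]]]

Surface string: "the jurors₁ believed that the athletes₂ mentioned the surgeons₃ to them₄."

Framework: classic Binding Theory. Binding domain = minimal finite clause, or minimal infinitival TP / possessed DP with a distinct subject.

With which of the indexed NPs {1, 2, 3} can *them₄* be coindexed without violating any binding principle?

*them* is a pronoun, so Principle B applies: it must be free in its binding domain.
Binding domain of *them₄*: the embedded TP, whose subject is the athletes₂.
*the jurors₁* c-commands the pronoun but from outside its binding domain, and is not c-commanded by it → coindexation permitted.
*the athletes₂* c-commands the pronoun within its binding domain → coindexation would violate Principle B.
*the surgeons₃* c-commands the pronoun within its binding domain → coindexation would violate Principle B.

{1}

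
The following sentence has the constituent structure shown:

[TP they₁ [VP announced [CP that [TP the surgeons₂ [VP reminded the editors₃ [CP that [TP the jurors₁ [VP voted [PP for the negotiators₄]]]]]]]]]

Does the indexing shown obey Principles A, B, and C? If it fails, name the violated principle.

The two coindexed NPs are *they₁* and *the jurors₁*.
*the jurors₁* is an R-expression. Principle C requires it to be free everywhere.
*they₁* c-commands it and carries the same index.
The R-expression is bound → Principle C violation.

Principle C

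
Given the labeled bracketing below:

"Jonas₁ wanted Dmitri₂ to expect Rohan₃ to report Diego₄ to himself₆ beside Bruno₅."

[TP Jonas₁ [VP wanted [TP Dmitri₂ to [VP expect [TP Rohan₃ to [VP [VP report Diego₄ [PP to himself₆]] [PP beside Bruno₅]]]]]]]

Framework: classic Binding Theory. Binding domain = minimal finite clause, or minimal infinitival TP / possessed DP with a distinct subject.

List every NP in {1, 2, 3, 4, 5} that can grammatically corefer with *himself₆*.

{3, 4}

*himself* is an anaphor, so Principle A applies: it must be bound in its binding domain.
Binding domain of *himself₆*: the embedded TP, whose subject is Rohan₃.
*Jonas₁* c-commands the anaphor but is outside its binding domain → cannot satisfy Principle A.
*Dmitri₂* c-commands the anaphor but is outside its binding domain → cannot satisfy Principle A.
*Rohan₃* c-commands the anaphor within its binding domain → licit binder.
*Diego₄* c-commands the anaphor within its binding domain → licit binder.
*Bruno₅* does not c-command the anaphor → cannot bind it.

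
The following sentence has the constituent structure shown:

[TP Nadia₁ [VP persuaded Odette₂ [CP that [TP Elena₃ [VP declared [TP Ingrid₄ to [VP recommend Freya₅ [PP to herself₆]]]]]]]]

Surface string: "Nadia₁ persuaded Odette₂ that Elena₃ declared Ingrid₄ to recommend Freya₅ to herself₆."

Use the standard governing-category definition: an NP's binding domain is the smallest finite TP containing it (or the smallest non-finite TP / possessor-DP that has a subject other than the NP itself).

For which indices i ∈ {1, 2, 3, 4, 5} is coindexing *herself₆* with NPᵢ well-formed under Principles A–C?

*herself* is an anaphor, so Principle A applies: it must be bound in its binding domain.
Binding domain of *herself₆*: the embedded TP, whose subject is Ingrid₄.
*Nadia₁* c-commands the anaphor but is outside its binding domain → cannot satisfy Principle A.
*Odette₂* c-commands the anaphor but is outside its binding domain → cannot satisfy Principle A.
*Elena₃* c-commands the anaphor but is outside its binding domain → cannot satisfy Principle A.
*Ingrid₄* c-commands the anaphor within its binding domain → licit binder.
*Freya₅* c-commands the anaphor within its binding domain → licit binder.

{4, 5}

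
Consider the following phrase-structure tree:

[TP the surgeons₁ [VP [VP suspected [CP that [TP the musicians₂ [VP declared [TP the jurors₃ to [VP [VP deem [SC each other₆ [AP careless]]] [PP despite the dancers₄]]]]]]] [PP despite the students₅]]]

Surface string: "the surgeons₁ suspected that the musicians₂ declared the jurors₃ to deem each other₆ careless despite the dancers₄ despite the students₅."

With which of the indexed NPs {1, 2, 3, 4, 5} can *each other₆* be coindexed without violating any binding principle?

{3}

*each other* is an anaphor, so Principle A applies: it must be bound in its binding domain.
Binding domain of *each other₆*: the embedded TP, whose subject is the jurors₃.
*the surgeons₁* c-commands the anaphor but is outside its binding domain → cannot satisfy Principle A.
*the musicians₂* c-commands the anaphor but is outside its binding domain → cannot satisfy Principle A.
*the jurors₃* c-commands the anaphor within its binding domain → licit binder.
*the dancers₄* does not c-command the anaphor → cannot bind it.
*the students₅* does not c-command the anaphor → cannot bind it.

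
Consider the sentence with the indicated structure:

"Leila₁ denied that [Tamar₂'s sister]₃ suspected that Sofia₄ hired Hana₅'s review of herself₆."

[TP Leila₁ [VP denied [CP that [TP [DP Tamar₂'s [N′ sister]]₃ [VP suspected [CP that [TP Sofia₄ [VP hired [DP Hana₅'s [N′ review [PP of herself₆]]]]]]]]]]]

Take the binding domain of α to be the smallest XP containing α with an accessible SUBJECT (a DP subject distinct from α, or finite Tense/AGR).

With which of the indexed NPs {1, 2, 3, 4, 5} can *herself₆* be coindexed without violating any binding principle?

{5}

*herself* is an anaphor, so Principle A applies: it must be bound in its binding domain.
Binding domain of *herself₆*: the possessed DP, whose subject is Hana₅.
*Leila₁* c-commands the anaphor but is outside its binding domain → cannot satisfy Principle A.
*Tamar₂* does not c-command the anaphor → cannot bind it.
*[Tamar₂'s sister]₃* c-commands the anaphor but is outside its binding domain → cannot satisfy Principle A.
*Sofia₄* c-commands the anaphor but is outside its binding domain → cannot satisfy Principle A.
*Hana₅* c-commands the anaphor within its binding domain → licit binder.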